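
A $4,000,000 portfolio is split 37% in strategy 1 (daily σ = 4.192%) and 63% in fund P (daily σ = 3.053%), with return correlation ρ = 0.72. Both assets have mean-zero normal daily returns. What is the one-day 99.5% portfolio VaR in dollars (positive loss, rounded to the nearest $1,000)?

σ_p² = 0.37²·4.192² + 0.63²·3.053² + 2·0.72·0.37·0.63·4.192·3.053 = 10.4010 (%²).
σ_p = √10.4010 = 3.225%.
At 99.5%, z = 2.576.
VaR = 2.576 × 3.225% = 8.308%; on $4,000,000 that is $332,320.

$332,000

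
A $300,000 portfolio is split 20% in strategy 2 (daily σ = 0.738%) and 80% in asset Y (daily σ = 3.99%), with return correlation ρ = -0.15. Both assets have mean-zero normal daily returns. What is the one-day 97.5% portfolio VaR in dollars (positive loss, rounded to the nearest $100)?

σ_p² = 0.2²·0.738² + 0.8²·3.99² + 2·-0.15·0.2·0.8·0.738·3.99 = 10.0693 (%²).
σ_p = √10.0693 = 3.173%.
At 97.5%, z = 1.960.
VaR = 1.960 × 3.173% = 6.219%; on $300,000 that is $18,657.

$18,700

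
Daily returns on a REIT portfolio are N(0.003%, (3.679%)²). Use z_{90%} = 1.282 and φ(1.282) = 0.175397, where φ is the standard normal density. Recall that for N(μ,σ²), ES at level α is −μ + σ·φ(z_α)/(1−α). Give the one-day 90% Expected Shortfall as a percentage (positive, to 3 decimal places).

6.450%

Tail multiplier: φ(z)/(1−α) = 0.175397 / 0.1 = 1.754.
ES = −(0.003%) + 3.679% × 1.754 = 6.450%.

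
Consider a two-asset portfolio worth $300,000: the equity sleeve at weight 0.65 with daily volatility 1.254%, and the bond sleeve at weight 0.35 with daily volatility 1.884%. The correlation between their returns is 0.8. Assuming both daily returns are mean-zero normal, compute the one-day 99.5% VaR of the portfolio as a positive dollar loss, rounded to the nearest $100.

σ_p² = 0.65²·1.254² + 0.35²·1.884² + 2·0.8·0.65·0.35·1.254·1.884 = 1.9592 (%²).
σ_p = √1.9592 = 1.400%.
At 99.5%, z = 2.576.
VaR = 2.576 × 1.400% = 3.606%; on $300,000 that is $10,818.

$10,800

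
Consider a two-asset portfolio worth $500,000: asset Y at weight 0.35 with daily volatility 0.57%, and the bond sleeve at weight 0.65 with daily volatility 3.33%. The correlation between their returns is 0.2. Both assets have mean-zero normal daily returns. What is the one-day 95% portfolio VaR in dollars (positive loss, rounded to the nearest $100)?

σ_p² = 0.35²·0.57² + 0.65²·3.33² + 2·0.2·0.35·0.65·0.57·3.33 = 4.8976 (%²).
σ_p = √4.8976 = 2.213%.
At 95%, z = 1.645.
VaR = 1.645 × 2.213% = 3.640%; on $500,000 that is $18,200.

$18,200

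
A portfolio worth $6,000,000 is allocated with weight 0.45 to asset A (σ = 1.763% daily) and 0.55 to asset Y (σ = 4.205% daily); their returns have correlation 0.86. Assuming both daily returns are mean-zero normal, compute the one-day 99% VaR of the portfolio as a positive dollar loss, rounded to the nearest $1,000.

σ_p² = 0.45²·1.763² + 0.55²·4.205² + 2·0.86·0.45·0.55·1.763·4.205 = 9.1341 (%²).
σ_p = √9.1341 = 3.022%.
At 99%, z = 2.326.
VaR = 2.326 × 3.022% = 7.029%; on $6,000,000 that is $421,740.

$422,000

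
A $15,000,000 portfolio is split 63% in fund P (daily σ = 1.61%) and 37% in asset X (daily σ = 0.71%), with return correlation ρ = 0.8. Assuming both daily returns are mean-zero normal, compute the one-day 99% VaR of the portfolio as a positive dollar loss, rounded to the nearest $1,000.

σ_p² = 0.63²·1.61² + 0.37²·0.71² + 2·0.8·0.63·0.37·1.61·0.71 = 1.5241 (%²).
σ_p = √1.5241 = 1.235%.
At 99%, z = 2.326.
VaR = 2.326 × 1.235% = 2.873%; on $15,000,000 that is $430,950.

$431,000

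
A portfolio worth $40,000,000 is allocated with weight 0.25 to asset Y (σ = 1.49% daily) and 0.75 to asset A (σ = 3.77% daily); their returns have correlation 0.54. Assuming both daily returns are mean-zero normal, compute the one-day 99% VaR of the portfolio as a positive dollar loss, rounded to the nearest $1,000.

σ_p² = 0.25²·1.49² + 0.75²·3.77² + 2·0.54·0.25·0.75·1.49·3.77 = 9.2710 (%²).
σ_p = √9.2710 = 3.045%.
At 99%, z = 2.326.
VaR = 2.326 × 3.045% = 7.083%; on $40,000,000 that is $2,833,200.

$2,833,000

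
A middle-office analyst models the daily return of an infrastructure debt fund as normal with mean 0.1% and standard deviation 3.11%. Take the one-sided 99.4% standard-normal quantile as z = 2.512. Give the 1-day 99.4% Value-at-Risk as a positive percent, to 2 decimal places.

VaR = −μ + z·σ = −(0.1%) + 2.512 × 3.11% = 7.712%.

7.71%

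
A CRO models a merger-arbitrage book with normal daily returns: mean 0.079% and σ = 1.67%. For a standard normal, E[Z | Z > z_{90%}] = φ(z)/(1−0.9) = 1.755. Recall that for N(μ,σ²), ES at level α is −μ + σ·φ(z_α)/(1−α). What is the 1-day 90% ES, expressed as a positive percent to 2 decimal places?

ES = −(0.079%) + 1.67% × 1.755 = 2.852%.

2.85%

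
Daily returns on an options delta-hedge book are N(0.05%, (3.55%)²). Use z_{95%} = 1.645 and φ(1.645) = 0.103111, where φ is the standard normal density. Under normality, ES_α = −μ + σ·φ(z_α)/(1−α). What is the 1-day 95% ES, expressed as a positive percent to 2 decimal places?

Tail multiplier: φ(z)/(1−α) = 0.103111 / 0.05 = 2.062.
ES = −(0.05%) + 3.55% × 2.062 = 7.270%.

7.27%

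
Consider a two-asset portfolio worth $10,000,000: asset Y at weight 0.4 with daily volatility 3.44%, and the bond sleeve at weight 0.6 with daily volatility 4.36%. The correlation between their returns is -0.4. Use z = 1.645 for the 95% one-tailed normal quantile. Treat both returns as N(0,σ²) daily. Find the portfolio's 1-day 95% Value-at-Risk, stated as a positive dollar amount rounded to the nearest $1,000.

σ_p² = 0.4²·3.44² + 0.6²·4.36² + 2·-0.4·0.4·0.6·3.44·4.36 = 5.8571 (%²).
σ_p = √5.8571 = 2.420%.
VaR = 1.645 × 2.420% = 3.981%; on $10,000,000 that is $398,100.

$398,000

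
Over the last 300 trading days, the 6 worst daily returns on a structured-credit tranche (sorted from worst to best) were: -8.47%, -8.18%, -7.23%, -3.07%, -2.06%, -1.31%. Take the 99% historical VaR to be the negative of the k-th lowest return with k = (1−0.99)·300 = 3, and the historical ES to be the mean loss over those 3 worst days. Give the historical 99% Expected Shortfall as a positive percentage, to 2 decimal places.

7.96%

The 3 worst returns sum to -23.88%.
ES = −(-23.88%) / 3 = 7.96%.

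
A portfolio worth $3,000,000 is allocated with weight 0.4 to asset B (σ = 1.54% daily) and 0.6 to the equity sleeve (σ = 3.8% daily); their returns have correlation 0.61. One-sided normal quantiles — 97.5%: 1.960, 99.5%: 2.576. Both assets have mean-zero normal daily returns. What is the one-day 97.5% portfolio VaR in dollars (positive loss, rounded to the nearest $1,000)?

σ_p² = 0.4²·1.54² + 0.6²·3.8² + 2·0.61·0.4·0.6·1.54·3.8 = 7.2913 (%²).
σ_p = √7.2913 = 2.700%.
VaR = 1.960 × 2.700% = 5.292%; on $3,000,000 that is $158,760.

$159,000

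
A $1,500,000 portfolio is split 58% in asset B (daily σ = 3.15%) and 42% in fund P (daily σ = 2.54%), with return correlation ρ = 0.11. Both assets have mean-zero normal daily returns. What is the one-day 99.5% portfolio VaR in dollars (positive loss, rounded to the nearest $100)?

$85,600

σ_p² = 0.58²·3.15² + 0.42²·2.54² + 2·0.11·0.58·0.42·3.15·2.54 = 4.9048 (%²).
σ_p = √4.9048 = 2.215%.
At 99.5%, z = 2.576.
VaR = 2.576 × 2.215% = 5.706%; on $1,500,000 that is $85,590.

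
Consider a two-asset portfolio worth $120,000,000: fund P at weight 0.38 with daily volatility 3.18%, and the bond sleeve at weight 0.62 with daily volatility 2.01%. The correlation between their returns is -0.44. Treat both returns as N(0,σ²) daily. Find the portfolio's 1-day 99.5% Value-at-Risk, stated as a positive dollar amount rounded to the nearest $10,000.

$4,020,000

σ_p² = 0.38²·3.18² + 0.62²·2.01² + 2·-0.44·0.38·0.62·3.18·2.01 = 1.6880 (%²).
σ_p = √1.6880 = 1.299%.
At 99.5%, z = 2.576.
VaR = 2.576 × 1.299% = 3.346%; on $120,000,000 that is $4,015,200.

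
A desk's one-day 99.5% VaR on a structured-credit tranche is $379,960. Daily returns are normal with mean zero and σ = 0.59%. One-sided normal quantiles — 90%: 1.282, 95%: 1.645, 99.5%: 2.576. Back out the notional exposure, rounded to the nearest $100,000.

VaR as a fraction of value: z·σ = 2.576 × 0.59% = 1.51984%.
Position = $379,960 / 0.0151984 = $25,000,000.

$25,000,000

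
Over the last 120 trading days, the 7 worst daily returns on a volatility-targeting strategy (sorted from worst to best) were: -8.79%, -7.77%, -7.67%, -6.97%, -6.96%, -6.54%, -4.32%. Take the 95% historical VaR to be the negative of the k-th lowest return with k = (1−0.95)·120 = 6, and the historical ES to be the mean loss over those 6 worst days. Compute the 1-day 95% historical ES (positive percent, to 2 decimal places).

The 6 worst returns sum to -44.70%.
ES = −(-44.70%) / 6 = 7.45%.

7.45%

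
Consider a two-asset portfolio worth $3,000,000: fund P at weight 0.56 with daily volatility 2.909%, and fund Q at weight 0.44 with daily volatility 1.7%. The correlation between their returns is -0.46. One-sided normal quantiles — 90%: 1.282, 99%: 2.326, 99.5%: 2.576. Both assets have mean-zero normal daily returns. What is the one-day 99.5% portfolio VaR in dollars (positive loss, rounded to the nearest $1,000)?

σ_p² = 0.56²·2.909² + 0.44²·1.7² + 2·-0.46·0.56·0.44·2.909·1.7 = 2.0922 (%²).
σ_p = √2.0922 = 1.446%.
VaR = 2.576 × 1.446% = 3.725%; on $3,000,000 that is $111,750.

$112,000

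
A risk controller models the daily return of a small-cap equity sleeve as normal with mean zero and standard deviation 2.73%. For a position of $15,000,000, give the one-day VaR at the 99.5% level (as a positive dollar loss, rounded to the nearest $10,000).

At 99.5% one-sided, z = 2.576.
VaR = z·σ = 2.576 × 2.73% = 7.032%.
On $15,000,000: 0.07032 × $15,000,000 = $1,054,800.

$1,050,000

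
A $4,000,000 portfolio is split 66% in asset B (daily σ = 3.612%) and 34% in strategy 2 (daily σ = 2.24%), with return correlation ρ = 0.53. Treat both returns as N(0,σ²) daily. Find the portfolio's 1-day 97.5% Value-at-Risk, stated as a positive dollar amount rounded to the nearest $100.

$224,300

σ_p² = 0.66²·3.612² + 0.34²·2.24² + 2·0.53·0.66·0.34·3.612·2.24 = 8.1876 (%²).
σ_p = √8.1876 = 2.861%.
At 97.5%, z = 1.960.
VaR = 1.960 × 2.861% = 5.608%; on $4,000,000 that is $224,320.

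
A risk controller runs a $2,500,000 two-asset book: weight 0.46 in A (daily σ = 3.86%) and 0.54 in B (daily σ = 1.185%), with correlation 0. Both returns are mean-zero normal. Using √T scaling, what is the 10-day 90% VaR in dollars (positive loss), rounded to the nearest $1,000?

$191,000

σ_p = √(0.46²·3.86² + 0.54²·1.185² + 2·0·0.46·0.54·3.86·1.185) = 1.887%.
σ_{10d} = 1.887% × √10 = 5.967%.
z(90%) = 1.282.
VaR = 1.282 × 5.967% = 7.650%; on $2,500,000 that is $191,250.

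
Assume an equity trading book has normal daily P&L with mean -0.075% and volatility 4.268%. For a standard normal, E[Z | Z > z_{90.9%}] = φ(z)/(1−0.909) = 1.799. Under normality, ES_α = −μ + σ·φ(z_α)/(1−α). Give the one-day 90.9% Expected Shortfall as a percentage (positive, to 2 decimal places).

ES = −(-0.075%) + 4.268% × 1.799 = 7.753%.

7.75%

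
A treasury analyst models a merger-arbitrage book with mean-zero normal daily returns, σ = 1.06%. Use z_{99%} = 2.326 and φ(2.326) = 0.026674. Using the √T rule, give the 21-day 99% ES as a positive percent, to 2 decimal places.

12.96%

σ_{21d} = 1.06% × √21 = 4.858%.
ES multiplier = φ(z)/(1−α) = 0.026674/0.01 = 2.667.
ES = 4.858% × 2.667 = 12.956%.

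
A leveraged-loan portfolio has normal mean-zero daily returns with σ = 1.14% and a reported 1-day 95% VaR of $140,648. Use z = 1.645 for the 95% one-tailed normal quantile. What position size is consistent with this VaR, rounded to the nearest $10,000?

VaR as a fraction of value: z·σ = 1.645 × 1.14% = 1.8753%.
Position = $140,648 / 0.018753 = $7,500,027.

$7,500,000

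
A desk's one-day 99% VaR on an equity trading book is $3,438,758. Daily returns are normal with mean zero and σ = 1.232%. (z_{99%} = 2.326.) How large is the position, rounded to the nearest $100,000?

VaR as a fraction of value: z·σ = 2.326 × 1.232% = 2.86563%.
Position = $3,438,758 / 0.0286563 = $119,999,986.

$120,000,000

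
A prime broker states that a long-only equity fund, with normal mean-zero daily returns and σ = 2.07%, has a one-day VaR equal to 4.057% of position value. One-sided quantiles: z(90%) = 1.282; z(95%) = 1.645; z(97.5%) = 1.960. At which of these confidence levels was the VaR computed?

Implied z = VaR/σ = 4.057 / 2.07 = 1.960.
This matches z(97.5%) = 1.960.

97.5%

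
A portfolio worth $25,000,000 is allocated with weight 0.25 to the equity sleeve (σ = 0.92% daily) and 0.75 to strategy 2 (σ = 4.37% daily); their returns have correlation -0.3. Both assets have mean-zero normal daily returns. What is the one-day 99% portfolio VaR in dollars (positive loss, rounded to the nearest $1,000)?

$1,870,000

σ_p² = 0.25²·0.92² + 0.75²·4.37² + 2·-0.3·0.25·0.75·0.92·4.37 = 10.3426 (%²).
σ_p = √10.3426 = 3.216%.
At 99%, z = 2.326.
VaR = 2.326 × 3.216% = 7.480%; on $25,000,000 that is $1,870,000.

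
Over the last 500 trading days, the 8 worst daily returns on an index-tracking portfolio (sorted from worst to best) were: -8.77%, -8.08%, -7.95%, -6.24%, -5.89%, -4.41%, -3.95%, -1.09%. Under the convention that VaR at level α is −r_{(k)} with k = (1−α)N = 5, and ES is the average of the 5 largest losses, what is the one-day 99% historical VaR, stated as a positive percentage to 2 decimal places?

k = 5; the 5th lowest return is -5.89%, so VaR = 5.89%.

5.89%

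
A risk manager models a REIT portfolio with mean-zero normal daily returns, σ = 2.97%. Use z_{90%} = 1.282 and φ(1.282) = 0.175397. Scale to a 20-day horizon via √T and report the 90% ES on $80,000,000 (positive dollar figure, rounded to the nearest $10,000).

$18,640,000

σ_{20d} = 2.97% × √20 = 13.282%.
ES multiplier = φ(z)/(1−α) = 0.175397/0.1 = 1.754.
ES = 13.282% × 1.754 = 23.297%; on $80,000,000: $18,637,600.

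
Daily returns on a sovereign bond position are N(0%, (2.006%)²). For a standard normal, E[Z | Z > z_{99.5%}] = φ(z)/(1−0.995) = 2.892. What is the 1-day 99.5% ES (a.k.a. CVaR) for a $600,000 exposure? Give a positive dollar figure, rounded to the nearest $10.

$34,810

ES = 2.006% × 2.892 = 5.801%.
On $600,000: 0.05801 × $600,000 = $34,806.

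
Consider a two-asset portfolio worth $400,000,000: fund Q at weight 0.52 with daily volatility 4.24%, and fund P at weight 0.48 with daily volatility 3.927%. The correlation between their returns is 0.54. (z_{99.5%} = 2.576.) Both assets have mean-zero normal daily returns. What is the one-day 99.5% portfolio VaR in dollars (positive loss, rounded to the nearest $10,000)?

$37,010,000

σ_p² = 0.52²·4.24² + 0.48²·3.927² + 2·0.54·0.52·0.48·4.24·3.927 = 12.9027 (%²).
σ_p = √12.9027 = 3.592%.
VaR = 2.576 × 3.592% = 9.253%; on $400,000,000 that is $37,012,000.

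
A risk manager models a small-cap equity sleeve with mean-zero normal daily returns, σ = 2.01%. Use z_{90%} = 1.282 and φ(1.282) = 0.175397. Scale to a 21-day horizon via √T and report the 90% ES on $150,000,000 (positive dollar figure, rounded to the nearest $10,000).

$24,230,000

σ_{21d} = 2.01% × √21 = 9.211%.
ES multiplier = φ(z)/(1−α) = 0.175397/0.1 = 1.754.
ES = 9.211% × 1.754 = 16.156%; on $150,000,000: $24,234,000.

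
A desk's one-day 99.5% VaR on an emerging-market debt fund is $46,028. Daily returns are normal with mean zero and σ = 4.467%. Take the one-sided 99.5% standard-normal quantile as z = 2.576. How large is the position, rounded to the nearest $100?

$400,000

VaR as a fraction of value: z·σ = 2.576 × 4.467% = 11.507%.
Position = $46,028 / 0.11507 = $400,000.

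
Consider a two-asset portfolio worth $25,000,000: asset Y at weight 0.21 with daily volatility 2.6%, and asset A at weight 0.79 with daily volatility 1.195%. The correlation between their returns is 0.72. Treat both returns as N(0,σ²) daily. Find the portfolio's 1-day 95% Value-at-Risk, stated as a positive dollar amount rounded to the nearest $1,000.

$572,000

σ_p² = 0.21²·2.6² + 0.79²·1.195² + 2·0.72·0.21·0.79·2.6·1.195 = 1.9316 (%²).
σ_p = √1.9316 = 1.390%.
At 95%, z = 1.645.
VaR = 1.645 × 1.390% = 2.287%; on $25,000,000 that is $571,750.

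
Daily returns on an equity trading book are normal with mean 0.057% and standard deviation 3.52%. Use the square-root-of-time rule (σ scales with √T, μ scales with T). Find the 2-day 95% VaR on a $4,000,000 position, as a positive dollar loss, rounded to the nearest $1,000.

$323,000

At 95%, z = 1.645.
σ_{2d} = 3.52% × √2 = 4.978%; μ_{2d} = 2 × 0.057% = 0.114%.
VaR = −(0.114%) + 1.645 × 4.978% = 8.075%.
On $4,000,000: 0.08075 × $4,000,000 = $323,000.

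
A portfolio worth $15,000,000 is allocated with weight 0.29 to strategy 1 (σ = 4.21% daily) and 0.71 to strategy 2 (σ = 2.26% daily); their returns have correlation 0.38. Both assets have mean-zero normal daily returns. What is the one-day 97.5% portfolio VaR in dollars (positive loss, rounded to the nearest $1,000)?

σ_p² = 0.29²·4.21² + 0.71²·2.26² + 2·0.38·0.29·0.71·4.21·2.26 = 5.5542 (%²).
σ_p = √5.5542 = 2.357%.
At 97.5%, z = 1.960.
VaR = 1.960 × 2.357% = 4.620%; on $15,000,000 that is $693,000.

$693,000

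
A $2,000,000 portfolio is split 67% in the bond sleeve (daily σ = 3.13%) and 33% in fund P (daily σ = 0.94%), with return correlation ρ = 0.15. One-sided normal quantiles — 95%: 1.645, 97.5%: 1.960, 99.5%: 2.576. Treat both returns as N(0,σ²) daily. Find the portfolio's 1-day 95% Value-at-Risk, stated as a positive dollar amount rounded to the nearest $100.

$71,200

σ_p² = 0.67²·3.13² + 0.33²·0.94² + 2·0.15·0.67·0.33·3.13·0.94 = 4.6892 (%²).
σ_p = √4.6892 = 2.165%.
VaR = 1.645 × 2.165% = 3.561%; on $2,000,000 that is $71,220.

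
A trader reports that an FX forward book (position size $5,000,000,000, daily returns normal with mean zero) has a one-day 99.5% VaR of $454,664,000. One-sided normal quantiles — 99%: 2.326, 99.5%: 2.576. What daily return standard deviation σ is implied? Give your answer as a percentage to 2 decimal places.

3.53%

VaR as a fraction: $454,664,000 / $5,000,000,000 = 9.093%.
σ = VaR / z = 9.093% / 2.576 = 3.530%.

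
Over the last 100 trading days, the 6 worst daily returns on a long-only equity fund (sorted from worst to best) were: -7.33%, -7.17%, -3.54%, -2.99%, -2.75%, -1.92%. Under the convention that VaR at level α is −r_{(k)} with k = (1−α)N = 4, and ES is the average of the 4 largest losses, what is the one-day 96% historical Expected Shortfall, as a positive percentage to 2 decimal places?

The 4 worst returns sum to -21.03%.
ES = −(-21.03%) / 4 = 5.2575% ≈ 5.26%.

5.26%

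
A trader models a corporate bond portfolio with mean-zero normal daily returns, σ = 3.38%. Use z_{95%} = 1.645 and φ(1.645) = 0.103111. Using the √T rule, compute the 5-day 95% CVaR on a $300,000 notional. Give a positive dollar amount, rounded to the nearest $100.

$46,800

σ_{5d} = 3.38% × √5 = 7.558%.
ES multiplier = φ(z)/(1−α) = 0.103111/0.05 = 2.062.
ES = 7.558% × 2.062 = 15.585%; on $300,000: $46,755.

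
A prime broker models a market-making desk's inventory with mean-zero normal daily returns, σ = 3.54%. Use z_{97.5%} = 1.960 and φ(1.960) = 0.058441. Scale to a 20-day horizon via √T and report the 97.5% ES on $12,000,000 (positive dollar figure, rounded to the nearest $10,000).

$4,440,000

σ_{20d} = 3.54% × √20 = 15.831%.
ES multiplier = φ(z)/(1−α) = 0.058441/0.025 = 2.338.
ES = 15.831% × 2.338 = 37.013%; on $12,000,000: $4,441,560.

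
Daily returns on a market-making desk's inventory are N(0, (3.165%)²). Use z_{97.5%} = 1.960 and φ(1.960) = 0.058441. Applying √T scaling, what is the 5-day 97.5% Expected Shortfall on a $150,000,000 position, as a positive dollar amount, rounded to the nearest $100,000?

σ_{5d} = 3.165% × √5 = 7.077%.
ES multiplier = φ(z)/(1−α) = 0.058441/0.025 = 2.338.
ES = 7.077% × 2.338 = 16.546%; on $150,000,000: $24,819,000.

$24,800,000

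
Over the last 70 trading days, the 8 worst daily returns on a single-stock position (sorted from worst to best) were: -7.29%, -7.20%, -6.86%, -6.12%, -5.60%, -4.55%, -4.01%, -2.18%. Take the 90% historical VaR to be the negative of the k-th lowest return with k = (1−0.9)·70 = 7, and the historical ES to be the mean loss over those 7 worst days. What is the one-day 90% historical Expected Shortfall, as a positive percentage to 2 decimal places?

The 7 worst returns sum to -41.63%.
ES = −(-41.63%) / 7 = 5.9471…% ≈ 5.95%.

5.95%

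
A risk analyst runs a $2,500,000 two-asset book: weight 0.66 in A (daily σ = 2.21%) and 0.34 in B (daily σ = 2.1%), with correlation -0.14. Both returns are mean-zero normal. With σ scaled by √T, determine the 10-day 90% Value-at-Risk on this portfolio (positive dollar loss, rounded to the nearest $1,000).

$155,000

σ_p = √(0.66²·2.21² + 0.34²·2.1² + 2·-0.14·0.66·0.34·2.21·2.1) = 1.532%.
σ_{10d} = 1.532% × √10 = 4.845%.
z(90%) = 1.282.
VaR = 1.282 × 4.845% = 6.211%; on $2,500,000 that is $155,275.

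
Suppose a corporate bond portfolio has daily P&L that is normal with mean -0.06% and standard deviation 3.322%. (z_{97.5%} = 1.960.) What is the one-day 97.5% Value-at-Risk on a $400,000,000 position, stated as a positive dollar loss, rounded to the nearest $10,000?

VaR = −μ + z·σ = −(-0.06%) + 1.960 × 3.322% = 6.571%.
On $400,000,000: 0.06571 × $400,000,000 = $26,284,000.

$26,280,000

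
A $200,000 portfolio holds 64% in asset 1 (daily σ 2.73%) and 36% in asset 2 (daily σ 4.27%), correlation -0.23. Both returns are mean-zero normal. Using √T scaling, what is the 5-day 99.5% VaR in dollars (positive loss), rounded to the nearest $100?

$23,600

σ_p = √(0.64²·2.73² + 0.36²·4.27² + 2·-0.23·0.64·0.36·2.73·4.27) = 2.045%.
σ_{5d} = 2.045% × √5 = 4.573%.
z(99.5%) = 2.576.
VaR = 2.576 × 4.573% = 11.780%; on $200,000 that is $23,560.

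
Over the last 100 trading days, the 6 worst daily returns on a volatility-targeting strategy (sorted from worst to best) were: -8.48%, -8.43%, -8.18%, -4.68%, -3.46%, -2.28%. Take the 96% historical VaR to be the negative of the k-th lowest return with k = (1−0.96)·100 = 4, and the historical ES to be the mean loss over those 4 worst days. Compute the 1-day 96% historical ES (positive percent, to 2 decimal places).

The 4 worst returns sum to -29.77%.
ES = −(-29.77%) / 4 = 7.4425% ≈ 7.44%.

7.44%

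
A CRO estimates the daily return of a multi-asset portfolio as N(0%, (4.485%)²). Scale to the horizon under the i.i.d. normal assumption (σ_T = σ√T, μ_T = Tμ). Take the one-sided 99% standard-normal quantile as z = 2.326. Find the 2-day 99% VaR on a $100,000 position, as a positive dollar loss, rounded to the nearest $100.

$14,800

σ_{2d} = 4.485% × √2 = 6.343%.
VaR = 2.326 × 6.343% = 14.754%.
On $100,000: 0.14754 × $100,000 = $14,754.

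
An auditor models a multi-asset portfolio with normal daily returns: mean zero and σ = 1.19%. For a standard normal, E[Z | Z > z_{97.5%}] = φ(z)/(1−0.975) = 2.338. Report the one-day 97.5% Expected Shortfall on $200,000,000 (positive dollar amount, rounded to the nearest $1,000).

ES = 1.19% × 2.338 = 2.782%.
On $200,000,000: 0.02782 × $200,000,000 = $5,564,000.

$5,564,000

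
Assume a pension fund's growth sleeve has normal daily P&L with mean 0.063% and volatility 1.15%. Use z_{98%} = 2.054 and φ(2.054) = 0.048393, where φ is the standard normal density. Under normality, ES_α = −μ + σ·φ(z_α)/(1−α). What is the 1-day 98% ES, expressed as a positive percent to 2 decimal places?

2.72%

Tail multiplier: φ(z)/(1−α) = 0.048393 / 0.02 = 2.420.
ES = −(0.063%) + 1.15% × 2.420 = 2.720%.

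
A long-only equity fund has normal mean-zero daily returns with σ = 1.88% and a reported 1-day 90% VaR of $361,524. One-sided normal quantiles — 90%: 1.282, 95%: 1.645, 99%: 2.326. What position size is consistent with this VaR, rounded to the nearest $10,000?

VaR as a fraction of value: z·σ = 1.282 × 1.88% = 2.41016%.
Position = $361,524 / 0.0241016 = $15,000,000.

$15,000,000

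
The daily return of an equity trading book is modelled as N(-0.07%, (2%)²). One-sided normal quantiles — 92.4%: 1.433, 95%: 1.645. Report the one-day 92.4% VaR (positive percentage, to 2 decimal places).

VaR = −μ + z·σ = −(-0.07%) + 1.433 × 2% = 2.936%.

2.94%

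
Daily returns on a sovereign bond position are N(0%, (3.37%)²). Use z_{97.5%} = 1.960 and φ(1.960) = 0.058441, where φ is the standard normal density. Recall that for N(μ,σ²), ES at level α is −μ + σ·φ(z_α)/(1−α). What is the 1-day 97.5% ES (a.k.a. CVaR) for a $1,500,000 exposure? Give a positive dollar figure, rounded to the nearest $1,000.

$118,000

Tail multiplier: φ(z)/(1−α) = 0.058441 / 0.025 = 2.338.
ES = 3.37% × 2.338 = 7.879%.
On $1,500,000: 0.07879 × $1,500,000 = $118,185.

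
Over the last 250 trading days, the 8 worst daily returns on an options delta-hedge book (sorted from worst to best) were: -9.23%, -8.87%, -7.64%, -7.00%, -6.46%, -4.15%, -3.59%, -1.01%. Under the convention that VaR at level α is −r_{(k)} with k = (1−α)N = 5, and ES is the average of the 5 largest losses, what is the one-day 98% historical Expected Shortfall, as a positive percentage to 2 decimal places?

7.84%

The 5 worst returns sum to -39.20%.
ES = −(-39.20%) / 5 = 7.84%.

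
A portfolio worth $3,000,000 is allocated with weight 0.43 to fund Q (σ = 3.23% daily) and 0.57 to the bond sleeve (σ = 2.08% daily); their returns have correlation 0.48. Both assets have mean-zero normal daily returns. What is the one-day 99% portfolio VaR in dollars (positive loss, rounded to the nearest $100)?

$154,700

σ_p² = 0.43²·3.23² + 0.57²·2.08² + 2·0.48·0.43·0.57·3.23·2.08 = 4.9155 (%²).
σ_p = √4.9155 = 2.217%.
At 99%, z = 2.326.
VaR = 2.326 × 2.217% = 5.157%; on $3,000,000 that is $154,710.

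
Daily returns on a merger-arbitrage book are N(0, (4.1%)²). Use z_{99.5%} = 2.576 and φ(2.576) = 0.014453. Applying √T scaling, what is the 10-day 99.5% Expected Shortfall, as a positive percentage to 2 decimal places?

37.48%

σ_{10d} = 4.1% × √10 = 12.965%.
ES multiplier = φ(z)/(1−α) = 0.014453/0.005 = 2.891.
ES = 12.965% × 2.891 = 37.482%.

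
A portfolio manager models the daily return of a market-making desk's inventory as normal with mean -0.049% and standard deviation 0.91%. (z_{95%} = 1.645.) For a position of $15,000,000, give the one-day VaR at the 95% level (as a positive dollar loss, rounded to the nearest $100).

$231,900

VaR = −μ + z·σ = −(-0.049%) + 1.645 × 0.91% = 1.546%.
On $15,000,000: 0.01546 × $15,000,000 = $231,900.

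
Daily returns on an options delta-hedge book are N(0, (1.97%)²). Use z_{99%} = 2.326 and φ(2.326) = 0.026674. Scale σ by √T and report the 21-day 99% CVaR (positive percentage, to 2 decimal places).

σ_{21d} = 1.97% × √21 = 9.028%.
ES multiplier = φ(z)/(1−α) = 0.026674/0.01 = 2.667.
ES = 9.028% × 2.667 = 24.078%.

24.08%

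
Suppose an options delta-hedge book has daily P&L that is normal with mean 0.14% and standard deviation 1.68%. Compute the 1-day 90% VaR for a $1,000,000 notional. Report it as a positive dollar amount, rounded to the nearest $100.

At 90% one-sided, z = 1.282.
VaR = −μ + z·σ = −(0.14%) + 1.282 × 1.68% = 2.014%.
On $1,000,000: 0.02014 × $1,000,000 = $20,140.

$20,100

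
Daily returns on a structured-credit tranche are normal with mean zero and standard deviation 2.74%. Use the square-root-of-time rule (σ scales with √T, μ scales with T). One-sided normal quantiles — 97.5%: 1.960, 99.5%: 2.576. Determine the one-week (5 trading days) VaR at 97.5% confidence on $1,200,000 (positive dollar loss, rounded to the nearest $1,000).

σ_{5d} = 2.74% × √5 = 6.127%.
VaR = 1.960 × 6.127% = 12.009%.
On $1,200,000: 0.12009 × $1,200,000 = $144,108.

$144,000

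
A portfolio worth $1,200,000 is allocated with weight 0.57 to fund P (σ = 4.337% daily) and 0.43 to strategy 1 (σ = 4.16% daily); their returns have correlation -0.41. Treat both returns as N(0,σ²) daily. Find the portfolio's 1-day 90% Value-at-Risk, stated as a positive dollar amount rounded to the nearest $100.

$36,700

σ_p² = 0.57²·4.337² + 0.43²·4.16² + 2·-0.41·0.57·0.43·4.337·4.16 = 5.6849 (%²).
σ_p = √5.6849 = 2.384%.
At 90%, z = 1.282.
VaR = 1.282 × 2.384% = 3.056%; on $1,200,000 that is $36,672.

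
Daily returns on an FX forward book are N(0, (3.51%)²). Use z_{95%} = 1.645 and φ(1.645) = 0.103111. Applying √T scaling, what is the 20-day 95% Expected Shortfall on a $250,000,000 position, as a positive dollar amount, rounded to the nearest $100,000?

σ_{20d} = 3.51% × √20 = 15.697%.
ES multiplier = φ(z)/(1−α) = 0.103111/0.05 = 2.062.
ES = 15.697% × 2.062 = 32.367%; on $250,000,000: $80,917,500.

$80,900,000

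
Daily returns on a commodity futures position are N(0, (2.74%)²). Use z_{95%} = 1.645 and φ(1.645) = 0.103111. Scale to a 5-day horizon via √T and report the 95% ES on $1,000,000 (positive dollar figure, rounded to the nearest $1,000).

$126,000

σ_{5d} = 2.74% × √5 = 6.127%.
ES multiplier = φ(z)/(1−α) = 0.103111/0.05 = 2.062.
ES = 6.127% × 2.062 = 12.634%; on $1,000,000: $126,340.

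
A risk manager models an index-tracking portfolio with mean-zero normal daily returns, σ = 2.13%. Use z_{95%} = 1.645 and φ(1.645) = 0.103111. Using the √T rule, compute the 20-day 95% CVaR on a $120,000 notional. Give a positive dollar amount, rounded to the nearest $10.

$23,570

σ_{20d} = 2.13% × √20 = 9.526%.
ES multiplier = φ(z)/(1−α) = 0.103111/0.05 = 2.062.
ES = 9.526% × 2.062 = 19.643%; on $120,000: $23,572.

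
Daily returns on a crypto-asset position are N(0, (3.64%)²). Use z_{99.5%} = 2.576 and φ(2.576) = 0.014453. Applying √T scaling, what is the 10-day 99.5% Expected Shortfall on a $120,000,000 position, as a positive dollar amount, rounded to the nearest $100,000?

$39,900,000

σ_{10d} = 3.64% × √10 = 11.511%.
ES multiplier = φ(z)/(1−α) = 0.014453/0.005 = 2.891.
ES = 11.511% × 2.891 = 33.278%; on $120,000,000: $39,933,600.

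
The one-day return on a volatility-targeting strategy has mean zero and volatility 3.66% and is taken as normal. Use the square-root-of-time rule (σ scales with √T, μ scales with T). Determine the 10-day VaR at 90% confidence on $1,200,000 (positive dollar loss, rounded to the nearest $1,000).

$178,000

At 90%, z = 1.282.
σ_{10d} = 3.66% × √10 = 11.574%.
VaR = 1.282 × 11.574% = 14.838%.
On $1,200,000: 0.14838 × $1,200,000 = $178,056.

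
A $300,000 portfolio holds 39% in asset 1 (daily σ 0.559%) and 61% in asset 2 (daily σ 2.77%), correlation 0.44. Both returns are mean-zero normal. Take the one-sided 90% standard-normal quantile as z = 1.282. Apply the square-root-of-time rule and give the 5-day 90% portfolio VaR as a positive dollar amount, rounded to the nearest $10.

σ_p = √(0.39²·0.559² + 0.61²·2.77² + 2·0.44·0.39·0.61·0.559·2.77) = 1.796%.
σ_{5d} = 1.796% × √5 = 4.016%.
VaR = 1.282 × 4.016% = 5.149%; on $300,000 that is $15,447.

$15,450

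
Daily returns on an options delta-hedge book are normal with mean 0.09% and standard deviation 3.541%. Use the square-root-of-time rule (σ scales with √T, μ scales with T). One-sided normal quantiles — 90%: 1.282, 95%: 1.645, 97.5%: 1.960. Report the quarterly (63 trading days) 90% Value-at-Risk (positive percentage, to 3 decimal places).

30.362%

σ_{63d} = 3.541% × √63 = 28.106%; μ_{63d} = 63 × 0.09% = 5.670%.
VaR = −(5.670%) + 1.282 × 28.106% = 30.362%.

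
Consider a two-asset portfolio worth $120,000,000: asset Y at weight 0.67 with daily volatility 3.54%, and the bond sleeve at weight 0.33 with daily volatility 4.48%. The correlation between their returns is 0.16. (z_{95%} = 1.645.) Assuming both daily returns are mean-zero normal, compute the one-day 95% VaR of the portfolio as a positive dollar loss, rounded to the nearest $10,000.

σ_p² = 0.67²·3.54² + 0.33²·4.48² + 2·0.16·0.67·0.33·3.54·4.48 = 8.9332 (%²).
σ_p = √8.9332 = 2.989%.
VaR = 1.645 × 2.989% = 4.917%; on $120,000,000 that is $5,900,400.

$5,900,000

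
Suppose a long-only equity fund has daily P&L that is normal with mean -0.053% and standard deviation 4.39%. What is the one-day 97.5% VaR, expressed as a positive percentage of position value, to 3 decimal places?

8.657%

At 97.5% one-sided, z = 1.960.
VaR = −μ + z·σ = −(-0.053%) + 1.960 × 4.39% = 8.657%.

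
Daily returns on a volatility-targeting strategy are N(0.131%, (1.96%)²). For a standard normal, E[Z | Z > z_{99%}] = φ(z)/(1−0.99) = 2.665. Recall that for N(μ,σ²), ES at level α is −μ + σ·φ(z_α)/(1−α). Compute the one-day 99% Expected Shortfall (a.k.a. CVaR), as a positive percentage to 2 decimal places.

5.09%

ES = −(0.131%) + 1.96% × 2.665 = 5.092%.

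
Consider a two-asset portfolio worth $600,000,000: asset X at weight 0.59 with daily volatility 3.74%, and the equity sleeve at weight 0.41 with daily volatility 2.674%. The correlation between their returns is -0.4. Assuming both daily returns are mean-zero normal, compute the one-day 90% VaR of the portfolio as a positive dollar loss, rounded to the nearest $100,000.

$15,600,000

σ_p² = 0.59²·3.74² + 0.41²·2.674² + 2·-0.4·0.59·0.41·3.74·2.674 = 4.1357 (%²).
σ_p = √4.1357 = 2.034%.
At 90%, z = 1.282.
VaR = 1.282 × 2.034% = 2.608%; on $600,000,000 that is $15,648,000.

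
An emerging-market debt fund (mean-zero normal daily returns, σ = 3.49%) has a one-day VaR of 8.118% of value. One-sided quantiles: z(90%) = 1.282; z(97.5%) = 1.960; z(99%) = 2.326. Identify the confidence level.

99%

Implied z = VaR/σ = 8.118 / 3.49 = 2.326.
This matches z(99%) = 2.326.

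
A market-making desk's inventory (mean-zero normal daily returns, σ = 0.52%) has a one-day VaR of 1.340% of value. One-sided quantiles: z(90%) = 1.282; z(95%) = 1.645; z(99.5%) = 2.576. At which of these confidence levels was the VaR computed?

Implied z = VaR/σ = 1.340 / 0.52 = 2.577.
This matches z(99.5%) = 2.576.

99.5%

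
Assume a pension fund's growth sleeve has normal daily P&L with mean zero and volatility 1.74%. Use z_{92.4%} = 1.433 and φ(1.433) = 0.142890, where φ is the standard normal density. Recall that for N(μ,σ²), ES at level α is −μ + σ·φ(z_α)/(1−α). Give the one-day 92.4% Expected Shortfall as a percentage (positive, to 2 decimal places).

Tail multiplier: φ(z)/(1−α) = 0.142890 / 0.076 = 1.880.
ES = 1.74% × 1.880 = 3.271%.

3.27%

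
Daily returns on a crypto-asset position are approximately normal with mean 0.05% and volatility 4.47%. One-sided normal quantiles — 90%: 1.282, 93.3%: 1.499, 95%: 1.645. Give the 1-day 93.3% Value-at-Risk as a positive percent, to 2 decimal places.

6.65%

VaR = −μ + z·σ = −(0.05%) + 1.499 × 4.47% = 6.651%.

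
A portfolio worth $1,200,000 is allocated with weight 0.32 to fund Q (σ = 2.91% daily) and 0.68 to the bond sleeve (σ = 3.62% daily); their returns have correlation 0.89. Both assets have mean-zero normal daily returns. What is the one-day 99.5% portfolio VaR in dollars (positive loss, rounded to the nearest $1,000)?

$103,000

σ_p² = 0.32²·2.91² + 0.68²·3.62² + 2·0.89·0.32·0.68·2.91·3.62 = 11.0068 (%²).
σ_p = √11.0068 = 3.318%.
At 99.5%, z = 2.576.
VaR = 2.576 × 3.318% = 8.547%; on $1,200,000 that is $102,564.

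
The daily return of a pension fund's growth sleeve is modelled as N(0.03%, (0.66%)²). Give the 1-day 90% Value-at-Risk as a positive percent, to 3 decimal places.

0.816%

At 90% one-sided, z = 1.282.
VaR = −μ + z·σ = −(0.03%) + 1.282 × 0.66% = 0.816%.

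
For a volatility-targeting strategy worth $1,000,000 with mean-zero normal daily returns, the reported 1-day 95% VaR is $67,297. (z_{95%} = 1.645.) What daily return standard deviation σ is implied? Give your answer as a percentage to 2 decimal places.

4.09%

VaR as a fraction: $67,297 / $1,000,000 = 6.730%.
σ = VaR / z = 6.730% / 1.645 = 4.091%.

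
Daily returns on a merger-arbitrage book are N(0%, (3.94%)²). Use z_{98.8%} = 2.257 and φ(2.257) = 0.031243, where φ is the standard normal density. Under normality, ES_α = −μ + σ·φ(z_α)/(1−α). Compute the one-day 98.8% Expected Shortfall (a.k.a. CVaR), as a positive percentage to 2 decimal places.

10.26%

Tail multiplier: φ(z)/(1−α) = 0.031243 / 0.012 = 2.604.
ES = 3.94% × 2.604 = 10.260%.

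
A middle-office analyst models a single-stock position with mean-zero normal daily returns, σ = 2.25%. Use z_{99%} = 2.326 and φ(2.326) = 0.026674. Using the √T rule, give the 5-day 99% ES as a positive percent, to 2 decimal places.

13.42%

σ_{5d} = 2.25% × √5 = 5.031%.
ES multiplier = φ(z)/(1−α) = 0.026674/0.01 = 2.667.
ES = 5.031% × 2.667 = 13.418%.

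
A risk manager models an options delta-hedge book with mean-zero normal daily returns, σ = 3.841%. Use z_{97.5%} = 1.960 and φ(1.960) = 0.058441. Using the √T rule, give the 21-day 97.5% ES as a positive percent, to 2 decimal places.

σ_{21d} = 3.841% × √21 = 17.602%.
ES multiplier = φ(z)/(1−α) = 0.058441/0.025 = 2.338.
ES = 17.602% × 2.338 = 41.153%.

41.15%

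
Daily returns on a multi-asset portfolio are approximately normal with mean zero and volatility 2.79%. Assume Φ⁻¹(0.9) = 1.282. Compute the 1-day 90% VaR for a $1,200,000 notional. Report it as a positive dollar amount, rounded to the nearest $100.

VaR = z·σ = 1.282 × 2.79% = 3.577%.
On $1,200,000: 0.03577 × $1,200,000 = $42,924.

$42,900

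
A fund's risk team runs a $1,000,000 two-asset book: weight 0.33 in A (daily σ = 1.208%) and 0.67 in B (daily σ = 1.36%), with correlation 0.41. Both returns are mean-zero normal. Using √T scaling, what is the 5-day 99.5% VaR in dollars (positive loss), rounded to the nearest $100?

$65,300

σ_p = √(0.33²·1.208² + 0.67²·1.36² + 2·0.41·0.33·0.67·1.208·1.36) = 1.134%.
σ_{5d} = 1.134% × √5 = 2.536%.
z(99.5%) = 2.576.
VaR = 2.576 × 2.536% = 6.533%; on $1,000,000 that is $65,330.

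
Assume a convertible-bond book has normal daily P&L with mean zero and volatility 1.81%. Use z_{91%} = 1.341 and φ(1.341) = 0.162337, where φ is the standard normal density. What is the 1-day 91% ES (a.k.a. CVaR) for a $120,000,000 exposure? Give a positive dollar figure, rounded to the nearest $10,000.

Tail multiplier: φ(z)/(1−α) = 0.162337 / 0.09 = 1.804.
ES = 1.81% × 1.804 = 3.265%.
On $120,000,000: 0.03265 × $120,000,000 = $3,918,000.

$3,920,000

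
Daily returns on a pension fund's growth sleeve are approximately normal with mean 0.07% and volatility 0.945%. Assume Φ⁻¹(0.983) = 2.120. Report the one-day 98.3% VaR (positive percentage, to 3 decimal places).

VaR = −μ + z·σ = −(0.07%) + 2.120 × 0.945% = 1.933%.

1.933%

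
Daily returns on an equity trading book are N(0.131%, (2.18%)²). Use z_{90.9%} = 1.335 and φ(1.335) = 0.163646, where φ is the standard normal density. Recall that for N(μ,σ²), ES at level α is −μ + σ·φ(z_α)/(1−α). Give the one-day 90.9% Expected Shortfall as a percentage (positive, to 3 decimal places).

Tail multiplier: φ(z)/(1−α) = 0.163646 / 0.091 = 1.798.
ES = −(0.131%) + 2.18% × 1.798 = 3.789%.

3.789%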